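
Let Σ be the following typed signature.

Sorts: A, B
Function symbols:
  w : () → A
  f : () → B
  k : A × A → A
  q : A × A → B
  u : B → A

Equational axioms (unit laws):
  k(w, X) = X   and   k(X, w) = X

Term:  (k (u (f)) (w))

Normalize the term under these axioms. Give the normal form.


1. (k (u (f)) (w))  →  (u (f))

normal form = (u (f))


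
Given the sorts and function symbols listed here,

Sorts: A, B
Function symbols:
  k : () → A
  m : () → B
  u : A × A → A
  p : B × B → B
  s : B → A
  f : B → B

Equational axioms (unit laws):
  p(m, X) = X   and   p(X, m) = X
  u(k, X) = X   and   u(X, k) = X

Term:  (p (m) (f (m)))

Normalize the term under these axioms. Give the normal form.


1. (p (m) (f (m)))  →  (f (m))

normal form = (f (m))


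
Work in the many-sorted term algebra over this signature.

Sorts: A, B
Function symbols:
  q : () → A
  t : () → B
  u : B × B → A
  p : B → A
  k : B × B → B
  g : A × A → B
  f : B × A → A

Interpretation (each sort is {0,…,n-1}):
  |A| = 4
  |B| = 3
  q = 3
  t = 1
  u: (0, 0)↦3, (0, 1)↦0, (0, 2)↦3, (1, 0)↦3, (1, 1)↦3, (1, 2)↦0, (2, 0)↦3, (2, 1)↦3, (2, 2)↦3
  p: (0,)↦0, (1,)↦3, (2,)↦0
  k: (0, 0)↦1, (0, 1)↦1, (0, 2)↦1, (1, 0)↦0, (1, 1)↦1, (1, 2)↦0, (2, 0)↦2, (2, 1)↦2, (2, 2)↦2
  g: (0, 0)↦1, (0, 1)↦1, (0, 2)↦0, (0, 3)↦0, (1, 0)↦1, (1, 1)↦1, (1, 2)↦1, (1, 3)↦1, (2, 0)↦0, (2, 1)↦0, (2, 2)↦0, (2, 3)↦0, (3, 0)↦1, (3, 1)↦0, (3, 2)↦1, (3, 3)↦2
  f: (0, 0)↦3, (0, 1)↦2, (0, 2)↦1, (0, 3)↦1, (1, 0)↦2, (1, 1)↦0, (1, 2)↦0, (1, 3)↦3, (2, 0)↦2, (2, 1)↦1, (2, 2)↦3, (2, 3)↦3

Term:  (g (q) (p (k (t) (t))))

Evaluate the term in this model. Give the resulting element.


value = 2

  q = 3
  t = 1
  t = 1
  (k (t) (t)) = k(1, 1) = 1
  (p (k (t) (t))) = p(1,) = 3
  (g (q) (p (k (t) (t)))) = g(3, 3) = 2


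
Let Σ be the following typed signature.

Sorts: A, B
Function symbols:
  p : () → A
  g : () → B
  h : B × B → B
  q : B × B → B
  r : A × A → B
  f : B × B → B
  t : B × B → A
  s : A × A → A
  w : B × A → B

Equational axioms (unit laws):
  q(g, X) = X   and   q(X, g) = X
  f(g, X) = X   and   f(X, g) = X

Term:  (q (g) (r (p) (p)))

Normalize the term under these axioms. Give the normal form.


normal form = (r (p) (p))

1. (q (g) (r (p) (p)))  →  (r (p) (p))


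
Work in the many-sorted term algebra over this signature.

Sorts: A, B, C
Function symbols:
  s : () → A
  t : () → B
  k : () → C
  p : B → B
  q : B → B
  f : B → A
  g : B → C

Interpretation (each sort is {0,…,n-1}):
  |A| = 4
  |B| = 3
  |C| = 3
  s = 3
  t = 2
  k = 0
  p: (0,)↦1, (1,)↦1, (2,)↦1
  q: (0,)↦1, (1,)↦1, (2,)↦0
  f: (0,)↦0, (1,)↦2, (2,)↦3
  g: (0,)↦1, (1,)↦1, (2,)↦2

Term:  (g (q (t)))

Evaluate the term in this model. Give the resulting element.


value = 1

  t = 2
  (q (t)) = q(2,) = 0
  (g (q (t))) = g(0,) = 1


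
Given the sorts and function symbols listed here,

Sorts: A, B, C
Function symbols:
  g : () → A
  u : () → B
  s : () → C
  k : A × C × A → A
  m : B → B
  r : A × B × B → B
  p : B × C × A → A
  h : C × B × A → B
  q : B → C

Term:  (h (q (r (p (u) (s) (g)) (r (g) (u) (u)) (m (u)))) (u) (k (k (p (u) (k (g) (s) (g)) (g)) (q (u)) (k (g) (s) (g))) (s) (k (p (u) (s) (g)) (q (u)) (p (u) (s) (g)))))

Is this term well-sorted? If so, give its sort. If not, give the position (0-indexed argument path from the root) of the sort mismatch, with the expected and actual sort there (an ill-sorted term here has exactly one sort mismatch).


        (u) : B
        (s) : C
        (g) : A
      (p (u) (s) (g)) : A
        (g) : A
        (u) : B
        (u) : B
      (r (g) (u) (u)) : B
        (u) : B
      (m (u)) : B
    (r (p (u) (s) (g)) (r (g) (u) (u)) (m (u))) : B
  (q (r (p (u) (s) (g)) (r (g) (u) (u)) (m (u)))) : C
  (u) : B
        (u) : B
          (g) : A
          (s) : C
          (g) : A
        (k (g) (s) (g)) : A
        (g) : A
      (p (u) (k (g) (s) (g)) (g)) : ✗ arg 1 at [2, 0, 0, 1] has sort A, expected C
        (u) : B
      (q (u)) : C
        (g) : A
        (s) : C
        (g) : A
      (k (g) (s) (g)) : A
    (s) : C
        (u) : B
        (s) : C
        (g) : A
      (p (u) (s) (g)) : A
        (u) : B
      (q (u)) : C
        (u) : B
        (s) : C
        (g) : A
      (p (u) (s) (g)) : A
    (k (p (u) (s) (g)) (q (u)) (p (u) (s) (g))) : A

ill-sorted at position [2, 0, 0, 1]: expected C, got A


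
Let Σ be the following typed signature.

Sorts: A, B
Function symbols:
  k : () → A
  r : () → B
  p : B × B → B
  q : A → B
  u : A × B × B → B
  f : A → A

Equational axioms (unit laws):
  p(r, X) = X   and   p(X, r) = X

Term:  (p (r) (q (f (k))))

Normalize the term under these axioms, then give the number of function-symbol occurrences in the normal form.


size = 3

1. (p (r) (q (f (k))))  →  (q (f (k)))
normal form: (q (f (k)))


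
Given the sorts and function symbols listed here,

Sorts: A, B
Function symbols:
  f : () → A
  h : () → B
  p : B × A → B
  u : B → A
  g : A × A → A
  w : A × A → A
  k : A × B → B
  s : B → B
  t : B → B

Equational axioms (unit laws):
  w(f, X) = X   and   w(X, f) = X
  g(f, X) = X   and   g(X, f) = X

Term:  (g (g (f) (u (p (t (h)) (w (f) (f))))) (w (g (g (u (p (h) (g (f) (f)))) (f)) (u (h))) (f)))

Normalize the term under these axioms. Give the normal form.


1. (g (g (f) (u (p (t (h)) (w (f) (f))))) (w (g (g (u (p (h) (g (f) (f)))) (f)) (u (h))) (f)))  →  (g (u (p (t (h)) (w (f) (f)))) (w (g (g (u (p (h) (g (f) (f)))) (f)) (u (h))) (f)))
2. (g (u (p (t (h)) (w (f) (f)))) (w (g (g (u (p (h) (g (f) (f)))) (f)) (u (h))) (f)))  →  (g (u (p (t (h)) (f))) (w (g (g (u (p (h) (g (f) (f)))) (f)) (u (h))) (f)))
3. (g (u (p (t (h)) (f))) (w (g (g (u (p (h) (g (f) (f)))) (f)) (u (h))) (f)))  →  (g (u (p (t (h)) (f))) (g (g (u (p (h) (g (f) (f)))) (f)) (u (h))))
4. (g (u (p (t (h)) (f))) (g (g (u (p (h) (g (f) (f)))) (f)) (u (h))))  →  (g (u (p (t (h)) (f))) (g (u (p (h) (g (f) (f)))) (u (h))))
5. (g (u (p (t (h)) (f))) (g (u (p (h) (g (f) (f)))) (u (h))))  →  (g (u (p (t (h)) (f))) (g (u (p (h) (f))) (u (h))))

normal form = (g (u (p (t (h)) (f))) (g (u (p (h) (f))) (u (h))))


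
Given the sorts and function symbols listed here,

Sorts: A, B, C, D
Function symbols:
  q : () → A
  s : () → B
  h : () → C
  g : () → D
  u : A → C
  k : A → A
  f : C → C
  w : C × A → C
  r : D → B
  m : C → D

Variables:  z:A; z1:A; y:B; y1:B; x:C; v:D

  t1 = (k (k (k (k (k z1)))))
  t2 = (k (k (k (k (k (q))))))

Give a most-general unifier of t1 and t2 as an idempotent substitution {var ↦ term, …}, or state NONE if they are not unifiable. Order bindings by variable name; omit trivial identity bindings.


{z1 ↦ (q)}


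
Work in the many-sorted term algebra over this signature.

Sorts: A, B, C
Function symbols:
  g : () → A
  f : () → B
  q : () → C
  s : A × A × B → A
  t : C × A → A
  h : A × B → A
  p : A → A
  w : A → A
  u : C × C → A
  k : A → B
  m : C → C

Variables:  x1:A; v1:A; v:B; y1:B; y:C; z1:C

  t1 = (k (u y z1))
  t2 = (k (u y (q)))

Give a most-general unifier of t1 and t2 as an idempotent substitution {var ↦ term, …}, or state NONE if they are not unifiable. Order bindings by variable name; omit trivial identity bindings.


{z1 ↦ (q)}


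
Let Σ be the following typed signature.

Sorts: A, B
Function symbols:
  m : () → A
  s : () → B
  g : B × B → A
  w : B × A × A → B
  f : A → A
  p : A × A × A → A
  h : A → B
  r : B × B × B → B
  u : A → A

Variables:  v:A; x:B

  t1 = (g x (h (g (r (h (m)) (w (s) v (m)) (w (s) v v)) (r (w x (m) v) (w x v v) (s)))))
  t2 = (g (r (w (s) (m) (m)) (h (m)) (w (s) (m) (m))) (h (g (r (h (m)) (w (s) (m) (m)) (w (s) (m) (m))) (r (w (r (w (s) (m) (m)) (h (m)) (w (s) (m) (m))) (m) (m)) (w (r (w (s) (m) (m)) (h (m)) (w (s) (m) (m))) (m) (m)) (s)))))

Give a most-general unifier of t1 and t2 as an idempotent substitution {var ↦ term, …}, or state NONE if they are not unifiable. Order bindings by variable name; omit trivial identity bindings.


{v ↦ (m), x ↦ (r (w (s) (m) (m)) (h (m)) (w (s) (m) (m)))}


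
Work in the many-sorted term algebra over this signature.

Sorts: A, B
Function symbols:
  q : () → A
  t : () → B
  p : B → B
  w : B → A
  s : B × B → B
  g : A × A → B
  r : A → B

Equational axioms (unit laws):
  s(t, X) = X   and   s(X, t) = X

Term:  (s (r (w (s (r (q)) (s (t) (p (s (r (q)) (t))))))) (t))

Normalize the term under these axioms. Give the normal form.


1. (s (r (w (s (r (q)) (s (t) (p (s (r (q)) (t))))))) (t))  →  (r (w (s (r (q)) (s (t) (p (s (r (q)) (t)))))))
2. (r (w (s (r (q)) (s (t) (p (s (r (q)) (t)))))))  →  (r (w (s (r (q)) (p (s (r (q)) (t))))))
3. (r (w (s (r (q)) (p (s (r (q)) (t))))))  →  (r (w (s (r (q)) (p (r (q))))))

normal form = (r (w (s (r (q)) (p (r (q))))))


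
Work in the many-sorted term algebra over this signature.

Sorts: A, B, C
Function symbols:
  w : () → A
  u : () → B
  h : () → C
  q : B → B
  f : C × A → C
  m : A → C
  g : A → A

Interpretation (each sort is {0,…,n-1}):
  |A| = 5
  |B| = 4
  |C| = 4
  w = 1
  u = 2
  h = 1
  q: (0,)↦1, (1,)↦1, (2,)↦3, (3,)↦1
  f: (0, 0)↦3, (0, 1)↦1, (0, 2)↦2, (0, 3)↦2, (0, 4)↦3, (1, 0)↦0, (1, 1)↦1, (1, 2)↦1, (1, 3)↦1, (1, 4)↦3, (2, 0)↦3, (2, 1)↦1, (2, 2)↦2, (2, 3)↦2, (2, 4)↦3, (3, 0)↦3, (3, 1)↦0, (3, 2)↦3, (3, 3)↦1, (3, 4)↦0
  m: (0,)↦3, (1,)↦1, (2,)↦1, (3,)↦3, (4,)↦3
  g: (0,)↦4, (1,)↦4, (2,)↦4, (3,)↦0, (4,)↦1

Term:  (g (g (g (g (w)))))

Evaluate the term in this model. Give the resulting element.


  w = 1
  (g (w)) = g(1,) = 4
  (g (g (w))) = g(4,) = 1
  (g (g (g (w)))) = g(1,) = 4
  (g (g (g (g (w))))) = g(4,) = 1

value = 1


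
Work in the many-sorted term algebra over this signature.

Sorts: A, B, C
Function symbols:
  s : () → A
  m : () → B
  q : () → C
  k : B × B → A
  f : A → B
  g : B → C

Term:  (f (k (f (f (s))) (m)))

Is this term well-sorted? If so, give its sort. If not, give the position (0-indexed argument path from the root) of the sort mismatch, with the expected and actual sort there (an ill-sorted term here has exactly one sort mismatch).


ill-sorted at position [0, 0, 0]: expected A, got B

        (s) : A
      (f (s)) : B
    (f (f (s))) : ✗ arg 0 at [0, 0, 0] has sort B, expected A
    (m) : B


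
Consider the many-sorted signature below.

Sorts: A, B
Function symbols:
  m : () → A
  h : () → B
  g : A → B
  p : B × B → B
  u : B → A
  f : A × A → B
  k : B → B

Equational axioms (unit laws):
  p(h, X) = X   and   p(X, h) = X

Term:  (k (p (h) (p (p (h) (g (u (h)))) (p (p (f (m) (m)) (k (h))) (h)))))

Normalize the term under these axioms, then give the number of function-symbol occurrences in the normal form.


size = 11

1. (k (p (h) (p (p (h) (g (u (h)))) (p (p (f (m) (m)) (k (h))) (h)))))  →  (k (p (p (h) (g (u (h)))) (p (p (f (m) (m)) (k (h))) (h))))
2. (k (p (p (h) (g (u (h)))) (p (p (f (m) (m)) (k (h))) (h))))  →  (k (p (g (u (h))) (p (p (f (m) (m)) (k (h))) (h))))
3. (k (p (g (u (h))) (p (p (f (m) (m)) (k (h))) (h))))  →  (k (p (g (u (h))) (p (f (m) (m)) (k (h)))))
normal form: (k (p (g (u (h))) (p (f (m) (m)) (k (h)))))


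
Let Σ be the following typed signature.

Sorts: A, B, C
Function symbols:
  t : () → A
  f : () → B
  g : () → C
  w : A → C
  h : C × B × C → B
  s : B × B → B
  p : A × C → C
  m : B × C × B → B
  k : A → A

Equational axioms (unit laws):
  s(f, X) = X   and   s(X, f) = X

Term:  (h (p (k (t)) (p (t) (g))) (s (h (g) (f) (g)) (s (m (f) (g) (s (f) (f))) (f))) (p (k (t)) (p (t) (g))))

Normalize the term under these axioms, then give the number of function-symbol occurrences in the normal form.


1. (h (p (k (t)) (p (t) (g))) (s (h (g) (f) (g)) (s (m (f) (g) (s (f) (f))) (f))) (p (k (t)) (p (t) (g))))  →  (h (p (k (t)) (p (t) (g))) (s (h (g) (f) (g)) (m (f) (g) (s (f) (f)))) (p (k (t)) (p (t) (g))))
2. (h (p (k (t)) (p (t) (g))) (s (h (g) (f) (g)) (m (f) (g) (s (f) (f)))) (p (k (t)) (p (t) (g))))  →  (h (p (k (t)) (p (t) (g))) (s (h (g) (f) (g)) (m (f) (g) (f))) (p (k (t)) (p (t) (g))))
normal form: (h (p (k (t)) (p (t) (g))) (s (h (g) (f) (g)) (m (f) (g) (f))) (p (k (t)) (p (t) (g))))

size = 22


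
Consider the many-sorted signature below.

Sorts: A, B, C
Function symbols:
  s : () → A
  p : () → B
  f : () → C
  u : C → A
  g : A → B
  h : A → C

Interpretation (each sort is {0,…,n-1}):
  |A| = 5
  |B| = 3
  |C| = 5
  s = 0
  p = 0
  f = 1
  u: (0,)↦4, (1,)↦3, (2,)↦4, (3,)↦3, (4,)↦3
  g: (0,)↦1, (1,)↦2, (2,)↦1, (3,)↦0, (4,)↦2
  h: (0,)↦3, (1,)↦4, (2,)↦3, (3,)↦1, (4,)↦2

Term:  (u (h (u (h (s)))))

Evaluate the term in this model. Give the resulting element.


  s = 0
  (h (s)) = h(0,) = 3
  (u (h (s))) = u(3,) = 3
  (h (u (h (s)))) = h(3,) = 1
  (u (h (u (h (s))))) = u(1,) = 3

value = 3


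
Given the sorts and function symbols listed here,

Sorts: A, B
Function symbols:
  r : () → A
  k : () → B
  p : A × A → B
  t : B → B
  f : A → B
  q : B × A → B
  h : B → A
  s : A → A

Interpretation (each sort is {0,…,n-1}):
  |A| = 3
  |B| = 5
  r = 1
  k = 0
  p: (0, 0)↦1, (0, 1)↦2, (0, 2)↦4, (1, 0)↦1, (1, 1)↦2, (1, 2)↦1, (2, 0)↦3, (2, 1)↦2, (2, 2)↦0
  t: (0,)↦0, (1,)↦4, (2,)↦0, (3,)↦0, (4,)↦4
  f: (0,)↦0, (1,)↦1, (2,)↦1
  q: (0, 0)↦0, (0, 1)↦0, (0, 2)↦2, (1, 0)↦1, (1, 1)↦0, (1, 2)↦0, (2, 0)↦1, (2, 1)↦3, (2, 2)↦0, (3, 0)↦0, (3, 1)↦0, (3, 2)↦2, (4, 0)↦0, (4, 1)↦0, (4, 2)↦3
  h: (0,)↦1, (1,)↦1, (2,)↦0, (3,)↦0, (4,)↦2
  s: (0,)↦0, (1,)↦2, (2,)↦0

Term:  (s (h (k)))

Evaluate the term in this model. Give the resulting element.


  k = 0
  (h (k)) = h(0,) = 1
  (s (h (k))) = s(1,) = 2

value = 2


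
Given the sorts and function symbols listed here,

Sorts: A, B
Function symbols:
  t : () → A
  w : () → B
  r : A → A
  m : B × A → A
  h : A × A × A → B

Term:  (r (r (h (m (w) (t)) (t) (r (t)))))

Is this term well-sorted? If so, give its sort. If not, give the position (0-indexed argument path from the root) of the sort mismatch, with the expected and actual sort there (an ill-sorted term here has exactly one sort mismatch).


ill-sorted at position [0, 0]: expected A, got B

        (w) : B
        (t) : A
      (m (w) (t)) : A
      (t) : A
        (t) : A
      (r (t)) : A
    (h (m (w) (t)) (t) (r (t))) : B
  (r (h (m (w) (t)) (t) (r (t)))) : ✗ arg 0 at [0, 0] has sort B, expected A


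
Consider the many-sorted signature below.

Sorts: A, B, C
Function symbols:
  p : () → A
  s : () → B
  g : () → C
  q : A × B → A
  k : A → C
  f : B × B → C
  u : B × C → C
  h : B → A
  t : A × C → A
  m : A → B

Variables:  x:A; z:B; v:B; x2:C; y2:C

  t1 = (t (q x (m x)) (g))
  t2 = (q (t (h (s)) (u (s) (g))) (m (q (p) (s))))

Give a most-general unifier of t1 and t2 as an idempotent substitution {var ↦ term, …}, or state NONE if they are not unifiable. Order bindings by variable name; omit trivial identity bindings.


NONE (not unifiable)

head clash or occurs-check failure — not unifiable


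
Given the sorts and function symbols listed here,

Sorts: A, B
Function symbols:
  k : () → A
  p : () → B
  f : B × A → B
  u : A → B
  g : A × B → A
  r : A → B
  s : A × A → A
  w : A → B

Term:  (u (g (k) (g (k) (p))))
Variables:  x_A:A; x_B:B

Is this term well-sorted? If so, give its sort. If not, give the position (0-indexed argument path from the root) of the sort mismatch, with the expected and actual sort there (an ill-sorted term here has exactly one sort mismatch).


ill-sorted at position [0, 1]: expected B, got A

    (k) : A
      (k) : A
      (p) : B
    (g (k) (p)) : A
  (g (k) (g (k) (p))) : ✗ arg 1 at [0, 1] has sort A, expected B


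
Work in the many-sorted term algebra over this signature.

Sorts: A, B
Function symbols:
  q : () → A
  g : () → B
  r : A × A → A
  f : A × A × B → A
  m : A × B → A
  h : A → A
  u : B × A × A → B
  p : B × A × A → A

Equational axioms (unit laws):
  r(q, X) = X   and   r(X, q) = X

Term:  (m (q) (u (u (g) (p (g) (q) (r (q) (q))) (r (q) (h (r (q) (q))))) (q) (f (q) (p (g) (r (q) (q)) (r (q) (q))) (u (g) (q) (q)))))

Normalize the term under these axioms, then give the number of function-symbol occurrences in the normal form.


size = 22

1. (m (q) (u (u (g) (p (g) (q) (r (q) (q))) (r (q) (h (r (q) (q))))) (q) (f (q) (p (g) (r (q) (q)) (r (q) (q))) (u (g) (q) (q)))))  →  (m (q) (u (u (g) (p (g) (q) (q)) (r (q) (h (r (q) (q))))) (q) (f (q) (p (g) (r (q) (q)) (r (q) (q))) (u (g) (q) (q)))))
2. (m (q) (u (u (g) (p (g) (q) (q)) (r (q) (h (r (q) (q))))) (q) (f (q) (p (g) (r (q) (q)) (r (q) (q))) (u (g) (q) (q)))))  →  (m (q) (u (u (g) (p (g) (q) (q)) (h (r (q) (q)))) (q) (f (q) (p (g) (r (q) (q)) (r (q) (q))) (u (g) (q) (q)))))
3. (m (q) (u (u (g) (p (g) (q) (q)) (h (r (q) (q)))) (q) (f (q) (p (g) (r (q) (q)) (r (q) (q))) (u (g) (q) (q)))))  →  (m (q) (u (u (g) (p (g) (q) (q)) (h (q))) (q) (f (q) (p (g) (r (q) (q)) (r (q) (q))) (u (g) (q) (q)))))
4. (m (q) (u (u (g) (p (g) (q) (q)) (h (q))) (q) (f (q) (p (g) (r (q) (q)) (r (q) (q))) (u (g) (q) (q)))))  →  (m (q) (u (u (g) (p (g) (q) (q)) (h (q))) (q) (f (q) (p (g) (q) (r (q) (q))) (u (g) (q) (q)))))
5. (m (q) (u (u (g) (p (g) (q) (q)) (h (q))) (q) (f (q) (p (g) (q) (r (q) (q))) (u (g) (q) (q)))))  →  (m (q) (u (u (g) (p (g) (q) (q)) (h (q))) (q) (f (q) (p (g) (q) (q)) (u (g) (q) (q)))))
normal form: (m (q) (u (u (g) (p (g) (q) (q)) (h (q))) (q) (f (q) (p (g) (q) (q)) (u (g) (q) (q)))))


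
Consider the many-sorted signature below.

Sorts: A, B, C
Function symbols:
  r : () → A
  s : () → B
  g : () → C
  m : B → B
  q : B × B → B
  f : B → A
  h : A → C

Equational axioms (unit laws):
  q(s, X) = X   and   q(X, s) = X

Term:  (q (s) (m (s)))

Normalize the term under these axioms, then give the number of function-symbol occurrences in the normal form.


1. (q (s) (m (s)))  →  (m (s))
normal form: (m (s))

size = 2


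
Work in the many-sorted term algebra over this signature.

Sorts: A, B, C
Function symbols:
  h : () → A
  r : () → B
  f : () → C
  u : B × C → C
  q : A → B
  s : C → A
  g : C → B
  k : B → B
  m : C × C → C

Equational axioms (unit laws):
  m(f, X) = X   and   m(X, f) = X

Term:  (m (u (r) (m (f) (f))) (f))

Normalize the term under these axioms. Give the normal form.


normal form = (u (r) (f))

1. (m (u (r) (m (f) (f))) (f))  →  (u (r) (m (f) (f)))
2. (u (r) (m (f) (f)))  →  (u (r) (f))


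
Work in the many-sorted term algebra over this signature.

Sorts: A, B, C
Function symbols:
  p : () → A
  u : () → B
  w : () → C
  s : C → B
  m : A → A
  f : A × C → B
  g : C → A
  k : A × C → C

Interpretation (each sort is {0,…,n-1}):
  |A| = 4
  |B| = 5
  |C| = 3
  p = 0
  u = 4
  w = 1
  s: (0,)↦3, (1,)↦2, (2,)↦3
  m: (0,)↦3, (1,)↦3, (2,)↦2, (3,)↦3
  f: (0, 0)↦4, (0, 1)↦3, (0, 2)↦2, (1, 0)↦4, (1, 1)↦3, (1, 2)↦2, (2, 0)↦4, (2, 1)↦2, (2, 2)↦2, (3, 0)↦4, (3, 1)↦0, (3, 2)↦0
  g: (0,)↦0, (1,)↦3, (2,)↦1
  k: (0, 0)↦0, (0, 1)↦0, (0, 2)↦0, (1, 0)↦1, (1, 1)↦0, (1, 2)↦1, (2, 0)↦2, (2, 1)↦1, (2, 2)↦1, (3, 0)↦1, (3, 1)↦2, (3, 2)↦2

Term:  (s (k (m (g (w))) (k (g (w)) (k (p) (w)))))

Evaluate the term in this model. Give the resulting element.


value = 3

  w = 1
  (g (w)) = g(1,) = 3
  (m (g (w))) = m(3,) = 3
  w = 1
  (g (w)) = g(1,) = 3
  p = 0
  w = 1
  (k (p) (w)) = k(0, 1) = 0
  (k (g (w)) (k (p) (w))) = k(3, 0) = 1
  (k (m (g (w))) (k (g (w)) (k (p) (w)))) = k(3, 1) = 2
  (s (k (m (g (w))) (k (g (w)) (k (p) (w))))) = s(2,) = 3


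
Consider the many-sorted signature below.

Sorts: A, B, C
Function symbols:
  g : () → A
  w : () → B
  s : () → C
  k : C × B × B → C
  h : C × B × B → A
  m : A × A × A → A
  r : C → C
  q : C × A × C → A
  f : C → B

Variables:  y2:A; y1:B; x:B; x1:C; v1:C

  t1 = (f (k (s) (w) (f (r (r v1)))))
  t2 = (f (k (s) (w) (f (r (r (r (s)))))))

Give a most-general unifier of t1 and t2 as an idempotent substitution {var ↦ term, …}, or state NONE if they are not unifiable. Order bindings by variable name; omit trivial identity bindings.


{v1 ↦ (r (s))}


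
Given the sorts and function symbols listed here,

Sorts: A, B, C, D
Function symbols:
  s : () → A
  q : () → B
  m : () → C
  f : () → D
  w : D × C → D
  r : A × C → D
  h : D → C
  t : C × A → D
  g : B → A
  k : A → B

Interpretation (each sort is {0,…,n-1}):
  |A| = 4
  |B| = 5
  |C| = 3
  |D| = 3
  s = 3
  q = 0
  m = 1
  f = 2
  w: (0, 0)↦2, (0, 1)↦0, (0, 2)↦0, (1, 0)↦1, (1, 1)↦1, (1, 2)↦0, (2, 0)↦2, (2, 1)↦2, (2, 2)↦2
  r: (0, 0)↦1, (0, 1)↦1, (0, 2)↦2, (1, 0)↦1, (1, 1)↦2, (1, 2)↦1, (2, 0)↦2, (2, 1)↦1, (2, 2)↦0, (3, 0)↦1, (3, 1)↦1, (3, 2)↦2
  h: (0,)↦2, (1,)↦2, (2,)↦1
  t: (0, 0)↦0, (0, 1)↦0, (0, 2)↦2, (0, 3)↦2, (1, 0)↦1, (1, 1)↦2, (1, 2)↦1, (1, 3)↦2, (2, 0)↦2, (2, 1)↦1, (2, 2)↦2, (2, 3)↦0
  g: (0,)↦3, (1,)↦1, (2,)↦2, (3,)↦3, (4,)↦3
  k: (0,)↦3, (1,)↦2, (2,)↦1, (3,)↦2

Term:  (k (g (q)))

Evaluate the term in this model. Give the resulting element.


  q = 0
  (g (q)) = g(0,) = 3
  (k (g (q))) = k(3,) = 2

value = 2


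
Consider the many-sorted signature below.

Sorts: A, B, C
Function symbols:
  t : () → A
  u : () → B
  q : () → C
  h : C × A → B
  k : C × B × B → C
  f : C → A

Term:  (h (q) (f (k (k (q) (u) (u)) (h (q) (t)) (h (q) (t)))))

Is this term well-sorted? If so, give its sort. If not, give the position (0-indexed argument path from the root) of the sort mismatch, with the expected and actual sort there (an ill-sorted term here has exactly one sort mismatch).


well-sorted; sort = B

  (q) : C
        (q) : C
        (u) : B
        (u) : B
      (k (q) (u) (u)) : C
        (q) : C
        (t) : A
      (h (q) (t)) : B
        (q) : C
        (t) : A
      (h (q) (t)) : B
    (k (k (q) (u) (u)) (h (q) (t)) (h (q) (t))) : C
  (f (k (k (q) (u) (u)) (h (q) (t)) (h (q) (t)))) : A
(h (q) (f (k (k (q) (u) (u)) (h (q) (t)) (h (q) (t))))) : B


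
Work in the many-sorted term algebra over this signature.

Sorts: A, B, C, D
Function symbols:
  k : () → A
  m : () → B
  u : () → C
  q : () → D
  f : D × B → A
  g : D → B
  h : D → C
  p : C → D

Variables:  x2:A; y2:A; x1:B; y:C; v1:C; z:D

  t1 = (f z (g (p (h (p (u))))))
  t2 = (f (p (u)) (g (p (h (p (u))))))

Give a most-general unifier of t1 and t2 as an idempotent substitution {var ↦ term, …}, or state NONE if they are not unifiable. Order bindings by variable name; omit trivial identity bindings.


{z ↦ (p (u))}


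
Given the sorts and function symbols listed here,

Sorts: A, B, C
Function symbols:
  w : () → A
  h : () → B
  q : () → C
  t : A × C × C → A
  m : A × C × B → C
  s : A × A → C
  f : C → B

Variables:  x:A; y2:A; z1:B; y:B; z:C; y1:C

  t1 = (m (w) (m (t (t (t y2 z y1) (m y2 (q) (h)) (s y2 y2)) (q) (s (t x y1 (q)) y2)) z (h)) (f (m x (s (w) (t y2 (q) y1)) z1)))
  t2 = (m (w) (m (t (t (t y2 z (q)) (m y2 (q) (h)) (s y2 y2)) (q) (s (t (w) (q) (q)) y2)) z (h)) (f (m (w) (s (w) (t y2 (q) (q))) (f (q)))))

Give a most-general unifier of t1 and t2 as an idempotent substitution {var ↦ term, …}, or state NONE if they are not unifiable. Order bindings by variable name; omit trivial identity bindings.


{x ↦ (w), y1 ↦ (q), z1 ↦ (f (q))}


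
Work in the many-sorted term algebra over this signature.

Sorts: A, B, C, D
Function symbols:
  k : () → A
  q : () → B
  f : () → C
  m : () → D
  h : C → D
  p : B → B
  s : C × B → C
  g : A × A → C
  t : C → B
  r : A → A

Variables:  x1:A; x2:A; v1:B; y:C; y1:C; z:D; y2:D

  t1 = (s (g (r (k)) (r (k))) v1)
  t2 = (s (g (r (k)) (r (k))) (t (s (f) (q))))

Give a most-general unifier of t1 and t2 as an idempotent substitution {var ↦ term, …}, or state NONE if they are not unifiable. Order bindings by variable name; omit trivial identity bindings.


{v1 ↦ (t (s (f) (q)))}


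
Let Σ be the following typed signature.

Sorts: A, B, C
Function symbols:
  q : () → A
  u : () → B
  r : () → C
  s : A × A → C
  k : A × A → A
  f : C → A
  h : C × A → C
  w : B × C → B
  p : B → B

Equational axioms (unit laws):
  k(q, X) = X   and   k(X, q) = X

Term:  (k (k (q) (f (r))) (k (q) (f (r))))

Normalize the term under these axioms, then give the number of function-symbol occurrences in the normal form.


size = 5

1. (k (k (q) (f (r))) (k (q) (f (r))))  →  (k (f (r)) (k (q) (f (r))))
2. (k (f (r)) (k (q) (f (r))))  →  (k (f (r)) (f (r)))
normal form: (k (f (r)) (f (r)))


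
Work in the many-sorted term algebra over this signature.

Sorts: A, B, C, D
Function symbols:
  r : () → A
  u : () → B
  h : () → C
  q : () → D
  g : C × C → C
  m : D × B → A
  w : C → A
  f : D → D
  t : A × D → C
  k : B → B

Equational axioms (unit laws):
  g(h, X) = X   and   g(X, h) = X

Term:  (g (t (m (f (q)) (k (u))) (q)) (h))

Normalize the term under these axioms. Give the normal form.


normal form = (t (m (f (q)) (k (u))) (q))

1. (g (t (m (f (q)) (k (u))) (q)) (h))  →  (t (m (f (q)) (k (u))) (q))


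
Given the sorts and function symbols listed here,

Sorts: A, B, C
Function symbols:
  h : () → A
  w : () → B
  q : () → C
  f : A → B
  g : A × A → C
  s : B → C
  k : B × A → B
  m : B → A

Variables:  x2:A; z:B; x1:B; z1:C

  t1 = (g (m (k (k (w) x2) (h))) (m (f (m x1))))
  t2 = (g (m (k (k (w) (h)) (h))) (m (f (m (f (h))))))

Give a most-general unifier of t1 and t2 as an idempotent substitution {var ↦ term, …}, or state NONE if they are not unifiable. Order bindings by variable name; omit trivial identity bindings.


{x1 ↦ (f (h)), x2 ↦ (h)}


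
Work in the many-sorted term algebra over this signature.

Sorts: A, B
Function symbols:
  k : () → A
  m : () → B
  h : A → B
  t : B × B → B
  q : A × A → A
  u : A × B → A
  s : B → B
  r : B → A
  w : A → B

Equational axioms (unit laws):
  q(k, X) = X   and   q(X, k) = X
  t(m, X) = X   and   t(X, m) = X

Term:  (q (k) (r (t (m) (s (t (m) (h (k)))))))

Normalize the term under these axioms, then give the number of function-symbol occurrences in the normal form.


size = 4

1. (q (k) (r (t (m) (s (t (m) (h (k)))))))  →  (r (t (m) (s (t (m) (h (k))))))
2. (r (t (m) (s (t (m) (h (k))))))  →  (r (s (t (m) (h (k)))))
3. (r (s (t (m) (h (k)))))  →  (r (s (h (k))))
normal form: (r (s (h (k))))


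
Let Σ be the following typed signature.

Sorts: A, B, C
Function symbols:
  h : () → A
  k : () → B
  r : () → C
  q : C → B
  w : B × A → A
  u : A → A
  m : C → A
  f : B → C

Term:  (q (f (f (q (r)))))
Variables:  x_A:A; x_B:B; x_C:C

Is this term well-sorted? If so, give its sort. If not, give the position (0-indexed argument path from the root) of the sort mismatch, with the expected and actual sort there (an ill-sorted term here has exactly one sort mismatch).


ill-sorted at position [0, 0]: expected B, got C

        (r) : C
      (q (r)) : B
    (f (q (r))) : C
  (f (f (q (r)))) : ✗ arg 0 at [0, 0] has sort C, expected B


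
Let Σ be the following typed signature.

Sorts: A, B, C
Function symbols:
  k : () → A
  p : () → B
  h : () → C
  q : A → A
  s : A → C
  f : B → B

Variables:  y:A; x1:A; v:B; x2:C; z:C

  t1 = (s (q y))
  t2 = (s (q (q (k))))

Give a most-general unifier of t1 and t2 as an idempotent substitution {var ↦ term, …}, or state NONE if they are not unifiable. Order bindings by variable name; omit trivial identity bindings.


{y ↦ (q (k))}


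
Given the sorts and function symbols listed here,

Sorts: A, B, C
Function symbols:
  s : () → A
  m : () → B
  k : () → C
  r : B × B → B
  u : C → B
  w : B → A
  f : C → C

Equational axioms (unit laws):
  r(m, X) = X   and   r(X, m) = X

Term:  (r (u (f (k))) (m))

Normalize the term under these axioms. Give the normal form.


normal form = (u (f (k)))

1. (r (u (f (k))) (m))  →  (u (f (k)))


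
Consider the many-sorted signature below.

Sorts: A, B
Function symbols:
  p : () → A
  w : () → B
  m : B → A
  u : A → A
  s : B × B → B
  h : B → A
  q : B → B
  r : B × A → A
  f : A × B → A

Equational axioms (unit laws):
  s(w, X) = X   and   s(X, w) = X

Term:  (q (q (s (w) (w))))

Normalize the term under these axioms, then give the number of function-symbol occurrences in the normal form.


1. (q (q (s (w) (w))))  →  (q (q (w)))
normal form: (q (q (w)))

size = 3


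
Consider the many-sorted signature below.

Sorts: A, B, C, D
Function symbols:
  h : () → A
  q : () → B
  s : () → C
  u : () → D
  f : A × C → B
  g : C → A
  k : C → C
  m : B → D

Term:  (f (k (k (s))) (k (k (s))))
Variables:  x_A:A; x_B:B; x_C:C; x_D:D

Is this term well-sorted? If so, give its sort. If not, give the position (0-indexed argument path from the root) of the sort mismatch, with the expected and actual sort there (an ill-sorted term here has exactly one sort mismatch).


      (s) : C
    (k (s)) : C
  (k (k (s))) : C
      (s) : C
    (k (s)) : C
  (k (k (s))) : C
(f (k (k (s))) (k (k (s)))) : ✗ arg 0 at [0] has sort C, expected A

ill-sorted at position [0]: expected A, got C


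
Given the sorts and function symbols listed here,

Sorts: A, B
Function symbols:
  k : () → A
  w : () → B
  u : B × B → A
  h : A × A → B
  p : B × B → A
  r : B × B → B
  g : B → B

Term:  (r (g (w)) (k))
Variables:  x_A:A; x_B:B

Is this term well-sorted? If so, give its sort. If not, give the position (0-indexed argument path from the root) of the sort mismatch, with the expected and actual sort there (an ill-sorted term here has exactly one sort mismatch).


ill-sorted at position [1]: expected B, got A

    (w) : B
  (g (w)) : B
  (k) : A
(r (g (w)) (k)) : ✗ arg 1 at [1] has sort A, expected B


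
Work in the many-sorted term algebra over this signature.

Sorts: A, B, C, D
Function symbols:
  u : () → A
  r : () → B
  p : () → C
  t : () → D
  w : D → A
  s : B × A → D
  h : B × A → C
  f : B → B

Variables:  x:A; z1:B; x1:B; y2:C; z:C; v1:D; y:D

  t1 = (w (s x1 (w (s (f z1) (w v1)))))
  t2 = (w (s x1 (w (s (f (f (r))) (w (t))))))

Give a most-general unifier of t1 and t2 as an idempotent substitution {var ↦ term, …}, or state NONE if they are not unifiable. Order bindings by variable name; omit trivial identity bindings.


{v1 ↦ (t), z1 ↦ (f (r))}


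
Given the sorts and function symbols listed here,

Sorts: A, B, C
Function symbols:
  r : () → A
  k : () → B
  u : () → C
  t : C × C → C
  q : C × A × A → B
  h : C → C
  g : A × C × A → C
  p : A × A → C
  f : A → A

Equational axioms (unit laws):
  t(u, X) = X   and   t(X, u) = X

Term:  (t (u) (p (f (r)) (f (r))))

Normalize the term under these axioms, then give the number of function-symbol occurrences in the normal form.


1. (t (u) (p (f (r)) (f (r))))  →  (p (f (r)) (f (r)))
normal form: (p (f (r)) (f (r)))

size = 5


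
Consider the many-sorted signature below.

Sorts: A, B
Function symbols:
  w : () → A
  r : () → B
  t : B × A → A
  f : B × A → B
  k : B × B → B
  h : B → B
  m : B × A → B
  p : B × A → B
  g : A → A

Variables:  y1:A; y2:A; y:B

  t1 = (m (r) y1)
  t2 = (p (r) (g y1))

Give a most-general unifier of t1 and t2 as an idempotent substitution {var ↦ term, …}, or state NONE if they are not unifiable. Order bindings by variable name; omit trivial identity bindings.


head clash or occurs-check failure — not unifiable

NONE (not unifiable)


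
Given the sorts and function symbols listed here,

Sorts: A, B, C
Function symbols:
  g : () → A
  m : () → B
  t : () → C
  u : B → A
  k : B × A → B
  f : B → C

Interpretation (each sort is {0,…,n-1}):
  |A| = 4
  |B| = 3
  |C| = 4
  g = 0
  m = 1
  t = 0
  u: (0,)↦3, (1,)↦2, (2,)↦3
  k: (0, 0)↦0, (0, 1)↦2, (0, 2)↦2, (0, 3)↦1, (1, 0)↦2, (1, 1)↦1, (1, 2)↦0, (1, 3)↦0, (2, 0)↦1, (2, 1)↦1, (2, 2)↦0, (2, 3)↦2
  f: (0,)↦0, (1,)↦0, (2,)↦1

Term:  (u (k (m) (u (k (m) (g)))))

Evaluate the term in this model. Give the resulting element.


  m = 1
  m = 1
  g = 0
  (k (m) (g)) = k(1, 0) = 2
  (u (k (m) (g))) = u(2,) = 3
  (k (m) (u (k (m) (g)))) = k(1, 3) = 0
  (u (k (m) (u (k (m) (g))))) = u(0,) = 3

value = 3


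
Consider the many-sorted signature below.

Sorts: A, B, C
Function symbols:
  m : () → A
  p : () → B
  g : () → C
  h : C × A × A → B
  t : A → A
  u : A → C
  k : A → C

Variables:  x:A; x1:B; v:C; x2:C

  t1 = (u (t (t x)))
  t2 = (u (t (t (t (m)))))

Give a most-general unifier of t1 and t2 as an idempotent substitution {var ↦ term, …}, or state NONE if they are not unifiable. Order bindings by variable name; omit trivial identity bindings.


{x ↦ (t (m))}


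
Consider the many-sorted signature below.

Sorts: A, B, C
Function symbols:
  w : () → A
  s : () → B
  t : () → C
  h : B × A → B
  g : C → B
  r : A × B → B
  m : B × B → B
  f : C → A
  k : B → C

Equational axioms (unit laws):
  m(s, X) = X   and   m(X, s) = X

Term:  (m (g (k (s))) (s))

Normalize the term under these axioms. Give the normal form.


normal form = (g (k (s)))

1. (m (g (k (s))) (s))  →  (g (k (s)))


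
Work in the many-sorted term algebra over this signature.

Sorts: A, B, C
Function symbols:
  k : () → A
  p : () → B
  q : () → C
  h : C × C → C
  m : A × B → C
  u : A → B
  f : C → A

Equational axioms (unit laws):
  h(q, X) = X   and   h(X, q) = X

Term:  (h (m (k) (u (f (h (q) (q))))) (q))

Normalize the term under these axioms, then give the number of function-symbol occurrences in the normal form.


size = 5

1. (h (m (k) (u (f (h (q) (q))))) (q))  →  (m (k) (u (f (h (q) (q)))))
2. (m (k) (u (f (h (q) (q)))))  →  (m (k) (u (f (q))))
normal form: (m (k) (u (f (q))))


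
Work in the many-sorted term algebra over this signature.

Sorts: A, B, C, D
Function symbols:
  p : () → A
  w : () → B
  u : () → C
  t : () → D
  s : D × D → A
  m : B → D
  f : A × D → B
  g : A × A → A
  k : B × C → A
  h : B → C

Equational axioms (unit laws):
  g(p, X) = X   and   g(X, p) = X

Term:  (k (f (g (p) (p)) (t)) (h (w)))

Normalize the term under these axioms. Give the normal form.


1. (k (f (g (p) (p)) (t)) (h (w)))  →  (k (f (p) (t)) (h (w)))

normal form = (k (f (p) (t)) (h (w)))


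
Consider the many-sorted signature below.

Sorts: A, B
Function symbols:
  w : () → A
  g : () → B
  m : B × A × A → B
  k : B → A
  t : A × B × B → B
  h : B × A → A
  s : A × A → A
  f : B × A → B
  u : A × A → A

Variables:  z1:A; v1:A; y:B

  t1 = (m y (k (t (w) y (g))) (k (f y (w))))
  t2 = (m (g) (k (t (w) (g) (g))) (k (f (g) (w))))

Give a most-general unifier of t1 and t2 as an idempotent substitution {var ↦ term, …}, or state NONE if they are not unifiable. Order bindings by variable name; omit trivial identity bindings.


{y ↦ (g)}


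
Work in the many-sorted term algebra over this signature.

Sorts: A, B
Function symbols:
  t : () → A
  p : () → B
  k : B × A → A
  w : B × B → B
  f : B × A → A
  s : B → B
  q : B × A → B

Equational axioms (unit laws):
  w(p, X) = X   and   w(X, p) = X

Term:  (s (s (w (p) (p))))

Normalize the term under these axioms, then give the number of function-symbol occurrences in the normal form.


size = 3

1. (s (s (w (p) (p))))  →  (s (s (p)))
normal form: (s (s (p)))


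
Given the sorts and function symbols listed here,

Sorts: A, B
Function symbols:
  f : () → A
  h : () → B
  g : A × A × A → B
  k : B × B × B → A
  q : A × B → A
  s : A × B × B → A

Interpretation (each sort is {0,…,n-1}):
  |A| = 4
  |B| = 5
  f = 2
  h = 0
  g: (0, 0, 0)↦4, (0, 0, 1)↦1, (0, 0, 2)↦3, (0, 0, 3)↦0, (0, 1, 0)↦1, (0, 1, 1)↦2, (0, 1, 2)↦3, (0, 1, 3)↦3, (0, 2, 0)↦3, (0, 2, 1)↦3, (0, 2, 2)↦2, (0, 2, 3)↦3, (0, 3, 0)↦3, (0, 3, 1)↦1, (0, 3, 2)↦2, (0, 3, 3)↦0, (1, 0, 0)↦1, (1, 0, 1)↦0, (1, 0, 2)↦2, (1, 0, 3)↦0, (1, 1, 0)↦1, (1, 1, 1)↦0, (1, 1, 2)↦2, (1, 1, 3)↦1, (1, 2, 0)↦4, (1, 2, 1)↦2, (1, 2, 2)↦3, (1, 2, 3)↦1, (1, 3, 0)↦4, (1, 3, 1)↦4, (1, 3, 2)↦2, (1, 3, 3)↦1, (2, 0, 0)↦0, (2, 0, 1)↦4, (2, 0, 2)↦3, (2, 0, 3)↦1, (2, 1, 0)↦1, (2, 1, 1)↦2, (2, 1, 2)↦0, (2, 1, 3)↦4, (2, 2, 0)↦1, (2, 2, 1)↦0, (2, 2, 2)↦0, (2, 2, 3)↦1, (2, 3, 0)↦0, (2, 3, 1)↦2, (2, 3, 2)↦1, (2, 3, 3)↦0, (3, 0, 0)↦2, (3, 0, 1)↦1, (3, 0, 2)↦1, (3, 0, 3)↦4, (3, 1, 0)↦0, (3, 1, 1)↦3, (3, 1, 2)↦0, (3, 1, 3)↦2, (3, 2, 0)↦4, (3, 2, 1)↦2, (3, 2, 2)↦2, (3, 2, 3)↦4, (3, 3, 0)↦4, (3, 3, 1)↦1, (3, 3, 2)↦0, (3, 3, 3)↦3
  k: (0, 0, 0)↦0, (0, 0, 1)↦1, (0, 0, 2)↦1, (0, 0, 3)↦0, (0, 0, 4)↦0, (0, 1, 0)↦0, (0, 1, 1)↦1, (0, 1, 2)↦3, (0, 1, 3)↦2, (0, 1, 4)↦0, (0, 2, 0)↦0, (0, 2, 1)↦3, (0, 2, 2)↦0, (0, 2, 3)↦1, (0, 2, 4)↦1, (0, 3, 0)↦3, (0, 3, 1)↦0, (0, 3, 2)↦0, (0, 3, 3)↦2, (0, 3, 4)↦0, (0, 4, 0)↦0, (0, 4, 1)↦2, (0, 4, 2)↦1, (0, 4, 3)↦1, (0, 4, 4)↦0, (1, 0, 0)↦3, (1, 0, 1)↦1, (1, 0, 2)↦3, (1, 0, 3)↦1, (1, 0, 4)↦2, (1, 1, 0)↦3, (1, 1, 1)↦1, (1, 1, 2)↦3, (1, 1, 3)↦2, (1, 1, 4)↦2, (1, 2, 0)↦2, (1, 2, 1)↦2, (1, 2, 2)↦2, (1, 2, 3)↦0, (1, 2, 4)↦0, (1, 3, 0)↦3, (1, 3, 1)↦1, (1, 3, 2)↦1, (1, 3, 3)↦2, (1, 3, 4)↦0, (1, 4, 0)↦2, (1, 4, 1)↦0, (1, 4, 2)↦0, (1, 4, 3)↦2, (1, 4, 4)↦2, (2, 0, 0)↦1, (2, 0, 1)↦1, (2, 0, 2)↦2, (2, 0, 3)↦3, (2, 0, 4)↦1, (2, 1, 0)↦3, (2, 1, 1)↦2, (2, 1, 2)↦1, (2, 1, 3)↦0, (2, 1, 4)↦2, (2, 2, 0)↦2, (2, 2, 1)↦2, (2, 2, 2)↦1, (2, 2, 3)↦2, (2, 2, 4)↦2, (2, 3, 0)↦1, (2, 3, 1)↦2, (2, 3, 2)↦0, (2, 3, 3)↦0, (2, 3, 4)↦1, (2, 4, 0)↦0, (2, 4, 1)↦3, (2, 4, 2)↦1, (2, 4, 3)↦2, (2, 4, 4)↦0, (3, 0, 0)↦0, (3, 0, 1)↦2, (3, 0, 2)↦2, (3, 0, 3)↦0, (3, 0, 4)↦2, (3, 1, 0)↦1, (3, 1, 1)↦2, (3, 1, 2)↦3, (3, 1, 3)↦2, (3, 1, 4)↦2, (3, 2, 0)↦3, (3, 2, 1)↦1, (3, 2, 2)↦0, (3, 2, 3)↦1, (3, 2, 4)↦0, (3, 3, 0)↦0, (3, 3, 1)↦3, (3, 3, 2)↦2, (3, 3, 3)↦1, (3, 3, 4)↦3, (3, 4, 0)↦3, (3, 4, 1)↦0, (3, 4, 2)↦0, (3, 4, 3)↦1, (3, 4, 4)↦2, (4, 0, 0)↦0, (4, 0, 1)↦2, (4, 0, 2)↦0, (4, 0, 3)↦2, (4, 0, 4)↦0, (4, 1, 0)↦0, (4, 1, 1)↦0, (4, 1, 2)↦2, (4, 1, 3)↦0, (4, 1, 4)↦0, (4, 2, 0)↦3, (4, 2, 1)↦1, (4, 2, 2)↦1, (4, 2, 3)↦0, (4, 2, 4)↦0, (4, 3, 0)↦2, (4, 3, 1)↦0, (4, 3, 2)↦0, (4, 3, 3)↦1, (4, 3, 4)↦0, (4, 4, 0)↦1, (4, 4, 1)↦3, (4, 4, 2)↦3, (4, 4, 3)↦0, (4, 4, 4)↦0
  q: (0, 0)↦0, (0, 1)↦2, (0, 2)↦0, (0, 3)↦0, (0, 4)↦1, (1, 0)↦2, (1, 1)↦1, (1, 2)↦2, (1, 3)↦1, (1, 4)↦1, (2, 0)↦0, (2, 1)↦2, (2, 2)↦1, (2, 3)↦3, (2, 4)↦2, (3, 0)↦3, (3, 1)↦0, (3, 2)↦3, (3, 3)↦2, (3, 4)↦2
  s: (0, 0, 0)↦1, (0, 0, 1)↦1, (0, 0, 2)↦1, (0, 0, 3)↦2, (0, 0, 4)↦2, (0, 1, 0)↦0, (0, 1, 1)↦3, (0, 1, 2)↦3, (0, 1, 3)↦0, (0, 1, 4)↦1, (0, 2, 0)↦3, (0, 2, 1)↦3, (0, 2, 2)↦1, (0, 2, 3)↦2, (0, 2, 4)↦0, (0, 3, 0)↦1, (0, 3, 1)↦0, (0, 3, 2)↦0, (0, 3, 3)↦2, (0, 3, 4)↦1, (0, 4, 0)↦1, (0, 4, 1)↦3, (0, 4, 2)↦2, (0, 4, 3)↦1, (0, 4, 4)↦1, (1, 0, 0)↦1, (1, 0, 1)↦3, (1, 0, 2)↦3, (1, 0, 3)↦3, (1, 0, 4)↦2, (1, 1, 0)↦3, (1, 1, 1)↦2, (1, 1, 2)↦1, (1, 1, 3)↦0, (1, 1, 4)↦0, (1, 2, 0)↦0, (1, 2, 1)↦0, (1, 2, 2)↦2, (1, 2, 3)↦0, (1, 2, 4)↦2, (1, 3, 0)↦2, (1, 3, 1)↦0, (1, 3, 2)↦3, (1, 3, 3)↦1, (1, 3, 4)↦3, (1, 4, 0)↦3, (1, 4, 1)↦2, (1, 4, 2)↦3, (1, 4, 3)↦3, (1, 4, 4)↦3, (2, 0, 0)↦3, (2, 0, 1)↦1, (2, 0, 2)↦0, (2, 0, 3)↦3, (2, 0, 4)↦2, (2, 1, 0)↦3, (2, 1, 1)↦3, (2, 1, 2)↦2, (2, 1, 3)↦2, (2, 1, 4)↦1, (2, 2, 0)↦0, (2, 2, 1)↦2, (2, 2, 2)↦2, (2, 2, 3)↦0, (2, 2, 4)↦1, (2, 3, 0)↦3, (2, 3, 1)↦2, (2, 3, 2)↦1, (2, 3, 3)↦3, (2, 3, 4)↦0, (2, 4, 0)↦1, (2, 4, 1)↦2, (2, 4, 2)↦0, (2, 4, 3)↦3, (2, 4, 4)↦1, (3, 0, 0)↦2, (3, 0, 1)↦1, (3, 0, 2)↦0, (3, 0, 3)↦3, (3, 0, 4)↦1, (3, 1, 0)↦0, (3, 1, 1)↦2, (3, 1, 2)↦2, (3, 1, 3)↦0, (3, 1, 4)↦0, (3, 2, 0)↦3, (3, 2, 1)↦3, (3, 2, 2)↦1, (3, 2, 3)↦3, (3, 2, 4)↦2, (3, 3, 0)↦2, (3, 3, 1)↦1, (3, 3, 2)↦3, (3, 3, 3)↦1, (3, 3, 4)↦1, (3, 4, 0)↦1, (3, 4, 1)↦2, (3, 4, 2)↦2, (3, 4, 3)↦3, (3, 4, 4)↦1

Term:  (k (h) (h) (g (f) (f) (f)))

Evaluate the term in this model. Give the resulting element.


value = 0

  h = 0
  h = 0
  f = 2
  f = 2
  f = 2
  (g (f) (f) (f)) = g(2, 2, 2) = 0
  (k (h) (h) (g (f) (f) (f))) = k(0, 0, 0) = 0
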